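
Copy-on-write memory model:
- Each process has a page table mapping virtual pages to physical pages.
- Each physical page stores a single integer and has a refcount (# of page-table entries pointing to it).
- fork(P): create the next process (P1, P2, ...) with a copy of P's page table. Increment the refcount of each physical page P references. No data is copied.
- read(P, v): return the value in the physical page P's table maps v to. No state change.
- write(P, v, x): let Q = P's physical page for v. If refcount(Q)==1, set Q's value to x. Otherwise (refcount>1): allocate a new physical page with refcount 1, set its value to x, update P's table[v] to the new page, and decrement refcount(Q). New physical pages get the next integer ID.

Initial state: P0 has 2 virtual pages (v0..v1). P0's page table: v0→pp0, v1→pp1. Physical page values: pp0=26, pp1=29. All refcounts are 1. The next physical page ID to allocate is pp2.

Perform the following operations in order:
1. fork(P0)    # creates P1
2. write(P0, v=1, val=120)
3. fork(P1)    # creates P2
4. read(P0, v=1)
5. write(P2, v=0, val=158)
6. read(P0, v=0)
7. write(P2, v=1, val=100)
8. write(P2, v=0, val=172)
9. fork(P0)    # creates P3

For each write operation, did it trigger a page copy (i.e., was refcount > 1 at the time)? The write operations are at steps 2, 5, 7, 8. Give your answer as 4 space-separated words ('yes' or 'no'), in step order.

Op 1: fork(P0) -> P1. 2 ppages; refcounts: pp0:2 pp1:2
Op 2: write(P0, v1, 120). refcount(pp1)=2>1 -> COPY to pp2. 3 ppages; refcounts: pp0:2 pp1:1 pp2:1
Op 3: fork(P1) -> P2. 3 ppages; refcounts: pp0:3 pp1:2 pp2:1
Op 4: read(P0, v1) -> 120. No state change.
Op 5: write(P2, v0, 158). refcount(pp0)=3>1 -> COPY to pp3. 4 ppages; refcounts: pp0:2 pp1:2 pp2:1 pp3:1
Op 6: read(P0, v0) -> 26. No state change.
Op 7: write(P2, v1, 100). refcount(pp1)=2>1 -> COPY to pp4. 5 ppages; refcounts: pp0:2 pp1:1 pp2:1 pp3:1 pp4:1
Op 8: write(P2, v0, 172). refcount(pp3)=1 -> write in place. 5 ppages; refcounts: pp0:2 pp1:1 pp2:1 pp3:1 pp4:1
Op 9: fork(P0) -> P3. 5 ppages; refcounts: pp0:3 pp1:1 pp2:2 pp3:1 pp4:1

yes yes yes no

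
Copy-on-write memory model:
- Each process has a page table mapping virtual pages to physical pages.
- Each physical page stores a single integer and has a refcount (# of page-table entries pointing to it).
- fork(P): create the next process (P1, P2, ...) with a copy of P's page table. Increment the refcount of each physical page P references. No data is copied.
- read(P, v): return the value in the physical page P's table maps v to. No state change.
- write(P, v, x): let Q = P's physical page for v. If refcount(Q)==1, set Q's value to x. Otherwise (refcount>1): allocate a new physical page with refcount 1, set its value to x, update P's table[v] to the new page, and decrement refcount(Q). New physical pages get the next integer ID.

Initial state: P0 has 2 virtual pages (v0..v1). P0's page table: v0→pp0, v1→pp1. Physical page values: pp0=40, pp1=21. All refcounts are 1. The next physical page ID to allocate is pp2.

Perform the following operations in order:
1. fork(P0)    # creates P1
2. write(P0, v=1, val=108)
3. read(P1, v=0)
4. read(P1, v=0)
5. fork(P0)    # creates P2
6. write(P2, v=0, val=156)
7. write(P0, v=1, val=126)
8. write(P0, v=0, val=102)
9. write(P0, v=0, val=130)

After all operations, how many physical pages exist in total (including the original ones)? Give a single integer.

Op 1: fork(P0) -> P1. 2 ppages; refcounts: pp0:2 pp1:2
Op 2: write(P0, v1, 108). refcount(pp1)=2>1 -> COPY to pp2. 3 ppages; refcounts: pp0:2 pp1:1 pp2:1
Op 3: read(P1, v0) -> 40. No state change.
Op 4: read(P1, v0) -> 40. No state change.
Op 5: fork(P0) -> P2. 3 ppages; refcounts: pp0:3 pp1:1 pp2:2
Op 6: write(P2, v0, 156). refcount(pp0)=3>1 -> COPY to pp3. 4 ppages; refcounts: pp0:2 pp1:1 pp2:2 pp3:1
Op 7: write(P0, v1, 126). refcount(pp2)=2>1 -> COPY to pp4. 5 ppages; refcounts: pp0:2 pp1:1 pp2:1 pp3:1 pp4:1
Op 8: write(P0, v0, 102). refcount(pp0)=2>1 -> COPY to pp5. 6 ppages; refcounts: pp0:1 pp1:1 pp2:1 pp3:1 pp4:1 pp5:1
Op 9: write(P0, v0, 130). refcount(pp5)=1 -> write in place. 6 ppages; refcounts: pp0:1 pp1:1 pp2:1 pp3:1 pp4:1 pp5:1

Answer: 6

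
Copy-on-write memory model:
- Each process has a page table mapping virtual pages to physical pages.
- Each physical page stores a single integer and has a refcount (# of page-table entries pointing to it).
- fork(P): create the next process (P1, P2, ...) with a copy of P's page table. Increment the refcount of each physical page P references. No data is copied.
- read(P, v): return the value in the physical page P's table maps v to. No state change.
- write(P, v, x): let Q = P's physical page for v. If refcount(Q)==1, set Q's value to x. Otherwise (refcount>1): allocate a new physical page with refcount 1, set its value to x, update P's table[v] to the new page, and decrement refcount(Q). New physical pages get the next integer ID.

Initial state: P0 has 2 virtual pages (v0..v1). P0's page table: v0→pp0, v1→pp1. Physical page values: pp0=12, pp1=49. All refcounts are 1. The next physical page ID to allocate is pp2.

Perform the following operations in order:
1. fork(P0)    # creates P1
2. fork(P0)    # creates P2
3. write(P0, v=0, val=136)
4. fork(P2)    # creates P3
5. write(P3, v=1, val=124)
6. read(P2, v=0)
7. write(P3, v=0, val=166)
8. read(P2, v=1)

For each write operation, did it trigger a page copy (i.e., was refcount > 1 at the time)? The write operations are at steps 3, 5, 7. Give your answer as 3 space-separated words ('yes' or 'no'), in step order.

Op 1: fork(P0) -> P1. 2 ppages; refcounts: pp0:2 pp1:2
Op 2: fork(P0) -> P2. 2 ppages; refcounts: pp0:3 pp1:3
Op 3: write(P0, v0, 136). refcount(pp0)=3>1 -> COPY to pp2. 3 ppages; refcounts: pp0:2 pp1:3 pp2:1
Op 4: fork(P2) -> P3. 3 ppages; refcounts: pp0:3 pp1:4 pp2:1
Op 5: write(P3, v1, 124). refcount(pp1)=4>1 -> COPY to pp3. 4 ppages; refcounts: pp0:3 pp1:3 pp2:1 pp3:1
Op 6: read(P2, v0) -> 12. No state change.
Op 7: write(P3, v0, 166). refcount(pp0)=3>1 -> COPY to pp4. 5 ppages; refcounts: pp0:2 pp1:3 pp2:1 pp3:1 pp4:1
Op 8: read(P2, v1) -> 49. No state change.

yes yes yes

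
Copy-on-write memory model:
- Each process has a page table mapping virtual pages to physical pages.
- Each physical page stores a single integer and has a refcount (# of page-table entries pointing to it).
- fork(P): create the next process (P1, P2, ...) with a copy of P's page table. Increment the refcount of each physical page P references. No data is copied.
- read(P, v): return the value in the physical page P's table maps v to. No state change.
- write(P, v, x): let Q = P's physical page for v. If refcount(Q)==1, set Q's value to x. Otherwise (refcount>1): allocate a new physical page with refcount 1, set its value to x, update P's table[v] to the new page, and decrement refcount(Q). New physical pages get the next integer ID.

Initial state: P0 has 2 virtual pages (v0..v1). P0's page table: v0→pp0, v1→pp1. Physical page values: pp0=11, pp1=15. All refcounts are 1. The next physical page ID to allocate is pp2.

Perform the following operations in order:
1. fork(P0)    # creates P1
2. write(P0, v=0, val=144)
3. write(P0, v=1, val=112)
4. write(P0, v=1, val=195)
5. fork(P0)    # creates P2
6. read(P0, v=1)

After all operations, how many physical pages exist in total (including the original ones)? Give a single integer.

Answer: 4

Derivation:
Op 1: fork(P0) -> P1. 2 ppages; refcounts: pp0:2 pp1:2
Op 2: write(P0, v0, 144). refcount(pp0)=2>1 -> COPY to pp2. 3 ppages; refcounts: pp0:1 pp1:2 pp2:1
Op 3: write(P0, v1, 112). refcount(pp1)=2>1 -> COPY to pp3. 4 ppages; refcounts: pp0:1 pp1:1 pp2:1 pp3:1
Op 4: write(P0, v1, 195). refcount(pp3)=1 -> write in place. 4 ppages; refcounts: pp0:1 pp1:1 pp2:1 pp3:1
Op 5: fork(P0) -> P2. 4 ppages; refcounts: pp0:1 pp1:1 pp2:2 pp3:2
Op 6: read(P0, v1) -> 195. No state change.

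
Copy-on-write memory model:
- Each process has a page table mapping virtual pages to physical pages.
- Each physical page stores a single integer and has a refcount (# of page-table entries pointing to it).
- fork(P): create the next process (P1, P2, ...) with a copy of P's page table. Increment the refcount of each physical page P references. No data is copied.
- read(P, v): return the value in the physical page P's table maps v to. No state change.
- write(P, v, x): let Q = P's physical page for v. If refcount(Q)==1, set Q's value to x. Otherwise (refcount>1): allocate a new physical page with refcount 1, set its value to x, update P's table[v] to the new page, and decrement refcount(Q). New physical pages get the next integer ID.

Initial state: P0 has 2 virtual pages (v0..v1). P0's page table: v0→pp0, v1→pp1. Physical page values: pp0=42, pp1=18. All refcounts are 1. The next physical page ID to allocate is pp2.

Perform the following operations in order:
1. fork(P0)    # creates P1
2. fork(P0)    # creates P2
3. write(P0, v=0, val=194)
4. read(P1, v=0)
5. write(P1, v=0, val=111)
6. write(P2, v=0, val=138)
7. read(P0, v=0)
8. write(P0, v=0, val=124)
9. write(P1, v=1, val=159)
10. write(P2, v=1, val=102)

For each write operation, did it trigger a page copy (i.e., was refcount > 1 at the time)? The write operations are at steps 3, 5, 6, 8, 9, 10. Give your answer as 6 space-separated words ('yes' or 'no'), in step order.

Op 1: fork(P0) -> P1. 2 ppages; refcounts: pp0:2 pp1:2
Op 2: fork(P0) -> P2. 2 ppages; refcounts: pp0:3 pp1:3
Op 3: write(P0, v0, 194). refcount(pp0)=3>1 -> COPY to pp2. 3 ppages; refcounts: pp0:2 pp1:3 pp2:1
Op 4: read(P1, v0) -> 42. No state change.
Op 5: write(P1, v0, 111). refcount(pp0)=2>1 -> COPY to pp3. 4 ppages; refcounts: pp0:1 pp1:3 pp2:1 pp3:1
Op 6: write(P2, v0, 138). refcount(pp0)=1 -> write in place. 4 ppages; refcounts: pp0:1 pp1:3 pp2:1 pp3:1
Op 7: read(P0, v0) -> 194. No state change.
Op 8: write(P0, v0, 124). refcount(pp2)=1 -> write in place. 4 ppages; refcounts: pp0:1 pp1:3 pp2:1 pp3:1
Op 9: write(P1, v1, 159). refcount(pp1)=3>1 -> COPY to pp4. 5 ppages; refcounts: pp0:1 pp1:2 pp2:1 pp3:1 pp4:1
Op 10: write(P2, v1, 102). refcount(pp1)=2>1 -> COPY to pp5. 6 ppages; refcounts: pp0:1 pp1:1 pp2:1 pp3:1 pp4:1 pp5:1

yes yes no no yes yes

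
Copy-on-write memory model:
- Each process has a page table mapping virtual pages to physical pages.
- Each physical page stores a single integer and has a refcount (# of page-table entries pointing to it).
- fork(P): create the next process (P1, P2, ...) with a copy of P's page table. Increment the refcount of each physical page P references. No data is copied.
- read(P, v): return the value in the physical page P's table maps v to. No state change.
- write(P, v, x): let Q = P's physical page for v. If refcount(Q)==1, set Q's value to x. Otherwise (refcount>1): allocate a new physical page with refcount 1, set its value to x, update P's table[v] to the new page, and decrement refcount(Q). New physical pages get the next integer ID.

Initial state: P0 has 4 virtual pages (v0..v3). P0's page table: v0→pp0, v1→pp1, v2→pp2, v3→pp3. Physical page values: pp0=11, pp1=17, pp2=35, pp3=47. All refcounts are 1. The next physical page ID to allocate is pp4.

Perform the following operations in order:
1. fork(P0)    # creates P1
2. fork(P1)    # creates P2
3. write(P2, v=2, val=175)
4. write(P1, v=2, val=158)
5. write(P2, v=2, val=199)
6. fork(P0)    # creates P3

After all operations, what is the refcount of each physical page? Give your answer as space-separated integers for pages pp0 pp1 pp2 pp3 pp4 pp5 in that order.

Answer: 4 4 2 4 1 1

Derivation:
Op 1: fork(P0) -> P1. 4 ppages; refcounts: pp0:2 pp1:2 pp2:2 pp3:2
Op 2: fork(P1) -> P2. 4 ppages; refcounts: pp0:3 pp1:3 pp2:3 pp3:3
Op 3: write(P2, v2, 175). refcount(pp2)=3>1 -> COPY to pp4. 5 ppages; refcounts: pp0:3 pp1:3 pp2:2 pp3:3 pp4:1
Op 4: write(P1, v2, 158). refcount(pp2)=2>1 -> COPY to pp5. 6 ppages; refcounts: pp0:3 pp1:3 pp2:1 pp3:3 pp4:1 pp5:1
Op 5: write(P2, v2, 199). refcount(pp4)=1 -> write in place. 6 ppages; refcounts: pp0:3 pp1:3 pp2:1 pp3:3 pp4:1 pp5:1
Op 6: fork(P0) -> P3. 6 ppages; refcounts: pp0:4 pp1:4 pp2:2 pp3:4 pp4:1 pp5:1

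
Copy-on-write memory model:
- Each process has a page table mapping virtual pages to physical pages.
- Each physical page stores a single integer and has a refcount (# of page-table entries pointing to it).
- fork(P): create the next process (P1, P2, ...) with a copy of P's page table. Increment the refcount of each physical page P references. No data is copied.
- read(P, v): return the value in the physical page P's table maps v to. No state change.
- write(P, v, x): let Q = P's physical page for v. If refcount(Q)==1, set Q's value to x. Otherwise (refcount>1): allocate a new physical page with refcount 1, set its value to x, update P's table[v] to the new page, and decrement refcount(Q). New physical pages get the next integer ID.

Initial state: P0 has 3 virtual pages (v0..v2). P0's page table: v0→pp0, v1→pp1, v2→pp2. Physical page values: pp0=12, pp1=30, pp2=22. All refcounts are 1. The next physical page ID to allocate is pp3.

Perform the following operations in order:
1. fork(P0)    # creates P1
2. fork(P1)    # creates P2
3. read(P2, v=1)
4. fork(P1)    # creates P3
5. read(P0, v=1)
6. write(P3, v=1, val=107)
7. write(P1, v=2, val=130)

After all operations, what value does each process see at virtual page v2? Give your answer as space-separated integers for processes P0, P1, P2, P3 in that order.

Answer: 22 130 22 22

Derivation:
Op 1: fork(P0) -> P1. 3 ppages; refcounts: pp0:2 pp1:2 pp2:2
Op 2: fork(P1) -> P2. 3 ppages; refcounts: pp0:3 pp1:3 pp2:3
Op 3: read(P2, v1) -> 30. No state change.
Op 4: fork(P1) -> P3. 3 ppages; refcounts: pp0:4 pp1:4 pp2:4
Op 5: read(P0, v1) -> 30. No state change.
Op 6: write(P3, v1, 107). refcount(pp1)=4>1 -> COPY to pp3. 4 ppages; refcounts: pp0:4 pp1:3 pp2:4 pp3:1
Op 7: write(P1, v2, 130). refcount(pp2)=4>1 -> COPY to pp4. 5 ppages; refcounts: pp0:4 pp1:3 pp2:3 pp3:1 pp4:1
P0: v2 -> pp2 = 22
P1: v2 -> pp4 = 130
P2: v2 -> pp2 = 22
P3: v2 -> pp2 = 22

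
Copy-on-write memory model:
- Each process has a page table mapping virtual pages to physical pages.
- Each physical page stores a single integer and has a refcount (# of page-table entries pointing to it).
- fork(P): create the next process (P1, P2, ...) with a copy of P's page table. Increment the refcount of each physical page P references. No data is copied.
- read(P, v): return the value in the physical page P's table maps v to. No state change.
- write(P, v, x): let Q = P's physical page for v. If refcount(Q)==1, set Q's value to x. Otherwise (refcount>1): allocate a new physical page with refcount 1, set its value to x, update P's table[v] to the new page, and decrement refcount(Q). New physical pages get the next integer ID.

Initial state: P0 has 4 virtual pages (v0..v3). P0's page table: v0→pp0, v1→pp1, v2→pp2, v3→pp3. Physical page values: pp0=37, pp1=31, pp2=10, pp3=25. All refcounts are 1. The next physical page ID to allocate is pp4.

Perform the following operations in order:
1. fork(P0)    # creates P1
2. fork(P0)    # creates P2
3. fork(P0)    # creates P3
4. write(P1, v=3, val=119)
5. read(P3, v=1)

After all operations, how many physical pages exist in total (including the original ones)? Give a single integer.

Answer: 5

Derivation:
Op 1: fork(P0) -> P1. 4 ppages; refcounts: pp0:2 pp1:2 pp2:2 pp3:2
Op 2: fork(P0) -> P2. 4 ppages; refcounts: pp0:3 pp1:3 pp2:3 pp3:3
Op 3: fork(P0) -> P3. 4 ppages; refcounts: pp0:4 pp1:4 pp2:4 pp3:4
Op 4: write(P1, v3, 119). refcount(pp3)=4>1 -> COPY to pp4. 5 ppages; refcounts: pp0:4 pp1:4 pp2:4 pp3:3 pp4:1
Op 5: read(P3, v1) -> 31. No state change.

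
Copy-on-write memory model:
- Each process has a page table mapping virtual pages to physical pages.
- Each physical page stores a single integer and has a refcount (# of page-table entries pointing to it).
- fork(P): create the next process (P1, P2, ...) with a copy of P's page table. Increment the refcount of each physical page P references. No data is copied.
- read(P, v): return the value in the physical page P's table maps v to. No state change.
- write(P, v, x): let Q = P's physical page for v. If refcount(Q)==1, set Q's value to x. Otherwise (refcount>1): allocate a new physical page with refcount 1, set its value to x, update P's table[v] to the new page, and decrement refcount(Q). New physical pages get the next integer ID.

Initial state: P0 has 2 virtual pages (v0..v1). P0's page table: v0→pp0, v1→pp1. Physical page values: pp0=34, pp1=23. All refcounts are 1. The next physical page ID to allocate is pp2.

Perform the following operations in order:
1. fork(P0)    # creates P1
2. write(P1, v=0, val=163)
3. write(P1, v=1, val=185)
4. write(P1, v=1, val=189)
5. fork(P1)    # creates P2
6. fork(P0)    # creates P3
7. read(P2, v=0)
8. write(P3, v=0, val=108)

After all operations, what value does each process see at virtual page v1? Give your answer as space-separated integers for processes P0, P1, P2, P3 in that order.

Answer: 23 189 189 23

Derivation:
Op 1: fork(P0) -> P1. 2 ppages; refcounts: pp0:2 pp1:2
Op 2: write(P1, v0, 163). refcount(pp0)=2>1 -> COPY to pp2. 3 ppages; refcounts: pp0:1 pp1:2 pp2:1
Op 3: write(P1, v1, 185). refcount(pp1)=2>1 -> COPY to pp3. 4 ppages; refcounts: pp0:1 pp1:1 pp2:1 pp3:1
Op 4: write(P1, v1, 189). refcount(pp3)=1 -> write in place. 4 ppages; refcounts: pp0:1 pp1:1 pp2:1 pp3:1
Op 5: fork(P1) -> P2. 4 ppages; refcounts: pp0:1 pp1:1 pp2:2 pp3:2
Op 6: fork(P0) -> P3. 4 ppages; refcounts: pp0:2 pp1:2 pp2:2 pp3:2
Op 7: read(P2, v0) -> 163. No state change.
Op 8: write(P3, v0, 108). refcount(pp0)=2>1 -> COPY to pp4. 5 ppages; refcounts: pp0:1 pp1:2 pp2:2 pp3:2 pp4:1
P0: v1 -> pp1 = 23
P1: v1 -> pp3 = 189
P2: v1 -> pp3 = 189
P3: v1 -> pp1 = 23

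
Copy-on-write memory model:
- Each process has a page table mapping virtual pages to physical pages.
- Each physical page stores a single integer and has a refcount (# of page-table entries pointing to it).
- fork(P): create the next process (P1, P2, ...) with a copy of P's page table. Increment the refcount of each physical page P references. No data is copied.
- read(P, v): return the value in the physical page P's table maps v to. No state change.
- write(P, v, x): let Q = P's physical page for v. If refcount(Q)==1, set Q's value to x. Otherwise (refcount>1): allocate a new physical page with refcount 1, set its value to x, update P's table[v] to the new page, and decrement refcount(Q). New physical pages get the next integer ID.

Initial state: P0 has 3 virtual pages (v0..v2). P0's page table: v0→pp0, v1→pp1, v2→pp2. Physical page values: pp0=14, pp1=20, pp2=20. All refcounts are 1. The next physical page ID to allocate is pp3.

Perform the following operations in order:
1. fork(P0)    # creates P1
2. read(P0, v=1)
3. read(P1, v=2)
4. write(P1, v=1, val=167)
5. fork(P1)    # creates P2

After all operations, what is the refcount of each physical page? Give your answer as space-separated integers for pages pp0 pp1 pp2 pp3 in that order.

Op 1: fork(P0) -> P1. 3 ppages; refcounts: pp0:2 pp1:2 pp2:2
Op 2: read(P0, v1) -> 20. No state change.
Op 3: read(P1, v2) -> 20. No state change.
Op 4: write(P1, v1, 167). refcount(pp1)=2>1 -> COPY to pp3. 4 ppages; refcounts: pp0:2 pp1:1 pp2:2 pp3:1
Op 5: fork(P1) -> P2. 4 ppages; refcounts: pp0:3 pp1:1 pp2:3 pp3:2

Answer: 3 1 3 2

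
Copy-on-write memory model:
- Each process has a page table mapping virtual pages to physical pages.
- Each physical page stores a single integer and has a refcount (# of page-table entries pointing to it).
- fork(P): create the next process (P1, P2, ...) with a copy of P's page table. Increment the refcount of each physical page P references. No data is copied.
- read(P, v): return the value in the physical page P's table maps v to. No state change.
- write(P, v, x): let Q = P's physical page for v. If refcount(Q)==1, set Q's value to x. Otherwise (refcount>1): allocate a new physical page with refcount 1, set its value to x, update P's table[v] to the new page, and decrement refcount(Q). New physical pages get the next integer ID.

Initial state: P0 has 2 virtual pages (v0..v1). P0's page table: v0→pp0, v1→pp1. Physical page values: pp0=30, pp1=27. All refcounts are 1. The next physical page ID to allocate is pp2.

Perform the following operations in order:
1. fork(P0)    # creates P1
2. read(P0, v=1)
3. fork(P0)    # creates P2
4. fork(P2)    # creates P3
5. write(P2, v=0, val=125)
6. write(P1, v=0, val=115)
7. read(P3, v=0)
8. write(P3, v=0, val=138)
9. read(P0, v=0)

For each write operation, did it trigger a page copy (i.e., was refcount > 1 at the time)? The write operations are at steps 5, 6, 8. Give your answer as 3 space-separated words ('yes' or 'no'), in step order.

Op 1: fork(P0) -> P1. 2 ppages; refcounts: pp0:2 pp1:2
Op 2: read(P0, v1) -> 27. No state change.
Op 3: fork(P0) -> P2. 2 ppages; refcounts: pp0:3 pp1:3
Op 4: fork(P2) -> P3. 2 ppages; refcounts: pp0:4 pp1:4
Op 5: write(P2, v0, 125). refcount(pp0)=4>1 -> COPY to pp2. 3 ppages; refcounts: pp0:3 pp1:4 pp2:1
Op 6: write(P1, v0, 115). refcount(pp0)=3>1 -> COPY to pp3. 4 ppages; refcounts: pp0:2 pp1:4 pp2:1 pp3:1
Op 7: read(P3, v0) -> 30. No state change.
Op 8: write(P3, v0, 138). refcount(pp0)=2>1 -> COPY to pp4. 5 ppages; refcounts: pp0:1 pp1:4 pp2:1 pp3:1 pp4:1
Op 9: read(P0, v0) -> 30. No state change.

yes yes yes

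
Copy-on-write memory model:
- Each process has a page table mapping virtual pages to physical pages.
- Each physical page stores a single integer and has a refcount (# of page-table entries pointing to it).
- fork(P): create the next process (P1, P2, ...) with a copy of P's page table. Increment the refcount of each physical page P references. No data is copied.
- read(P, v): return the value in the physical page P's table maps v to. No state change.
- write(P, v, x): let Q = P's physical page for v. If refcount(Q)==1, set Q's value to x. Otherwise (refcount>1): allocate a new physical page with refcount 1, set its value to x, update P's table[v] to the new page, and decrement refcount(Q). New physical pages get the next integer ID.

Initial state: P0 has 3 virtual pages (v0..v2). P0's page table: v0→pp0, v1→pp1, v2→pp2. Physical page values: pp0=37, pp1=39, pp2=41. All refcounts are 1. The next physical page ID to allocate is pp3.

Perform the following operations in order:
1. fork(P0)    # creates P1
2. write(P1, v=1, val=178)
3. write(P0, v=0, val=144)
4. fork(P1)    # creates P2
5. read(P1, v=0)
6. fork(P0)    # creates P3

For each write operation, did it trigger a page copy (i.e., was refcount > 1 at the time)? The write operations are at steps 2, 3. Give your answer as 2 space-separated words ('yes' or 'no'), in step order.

Op 1: fork(P0) -> P1. 3 ppages; refcounts: pp0:2 pp1:2 pp2:2
Op 2: write(P1, v1, 178). refcount(pp1)=2>1 -> COPY to pp3. 4 ppages; refcounts: pp0:2 pp1:1 pp2:2 pp3:1
Op 3: write(P0, v0, 144). refcount(pp0)=2>1 -> COPY to pp4. 5 ppages; refcounts: pp0:1 pp1:1 pp2:2 pp3:1 pp4:1
Op 4: fork(P1) -> P2. 5 ppages; refcounts: pp0:2 pp1:1 pp2:3 pp3:2 pp4:1
Op 5: read(P1, v0) -> 37. No state change.
Op 6: fork(P0) -> P3. 5 ppages; refcounts: pp0:2 pp1:2 pp2:4 pp3:2 pp4:2

yes yes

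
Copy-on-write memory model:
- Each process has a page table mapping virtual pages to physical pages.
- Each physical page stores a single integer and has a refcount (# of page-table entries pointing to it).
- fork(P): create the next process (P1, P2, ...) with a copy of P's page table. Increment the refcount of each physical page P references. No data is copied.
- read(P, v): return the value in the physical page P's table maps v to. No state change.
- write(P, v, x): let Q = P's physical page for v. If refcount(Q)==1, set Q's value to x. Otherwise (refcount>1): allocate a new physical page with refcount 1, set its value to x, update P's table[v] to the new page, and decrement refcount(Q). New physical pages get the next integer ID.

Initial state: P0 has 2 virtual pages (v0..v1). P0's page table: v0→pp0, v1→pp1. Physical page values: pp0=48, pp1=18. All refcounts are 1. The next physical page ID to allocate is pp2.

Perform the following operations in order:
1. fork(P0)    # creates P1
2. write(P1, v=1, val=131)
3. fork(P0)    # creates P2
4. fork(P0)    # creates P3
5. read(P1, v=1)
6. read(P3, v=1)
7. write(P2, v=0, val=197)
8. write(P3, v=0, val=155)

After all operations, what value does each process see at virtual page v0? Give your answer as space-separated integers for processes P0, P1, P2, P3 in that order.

Op 1: fork(P0) -> P1. 2 ppages; refcounts: pp0:2 pp1:2
Op 2: write(P1, v1, 131). refcount(pp1)=2>1 -> COPY to pp2. 3 ppages; refcounts: pp0:2 pp1:1 pp2:1
Op 3: fork(P0) -> P2. 3 ppages; refcounts: pp0:3 pp1:2 pp2:1
Op 4: fork(P0) -> P3. 3 ppages; refcounts: pp0:4 pp1:3 pp2:1
Op 5: read(P1, v1) -> 131. No state change.
Op 6: read(P3, v1) -> 18. No state change.
Op 7: write(P2, v0, 197). refcount(pp0)=4>1 -> COPY to pp3. 4 ppages; refcounts: pp0:3 pp1:3 pp2:1 pp3:1
Op 8: write(P3, v0, 155). refcount(pp0)=3>1 -> COPY to pp4. 5 ppages; refcounts: pp0:2 pp1:3 pp2:1 pp3:1 pp4:1
P0: v0 -> pp0 = 48
P1: v0 -> pp0 = 48
P2: v0 -> pp3 = 197
P3: v0 -> pp4 = 155

Answer: 48 48 197 155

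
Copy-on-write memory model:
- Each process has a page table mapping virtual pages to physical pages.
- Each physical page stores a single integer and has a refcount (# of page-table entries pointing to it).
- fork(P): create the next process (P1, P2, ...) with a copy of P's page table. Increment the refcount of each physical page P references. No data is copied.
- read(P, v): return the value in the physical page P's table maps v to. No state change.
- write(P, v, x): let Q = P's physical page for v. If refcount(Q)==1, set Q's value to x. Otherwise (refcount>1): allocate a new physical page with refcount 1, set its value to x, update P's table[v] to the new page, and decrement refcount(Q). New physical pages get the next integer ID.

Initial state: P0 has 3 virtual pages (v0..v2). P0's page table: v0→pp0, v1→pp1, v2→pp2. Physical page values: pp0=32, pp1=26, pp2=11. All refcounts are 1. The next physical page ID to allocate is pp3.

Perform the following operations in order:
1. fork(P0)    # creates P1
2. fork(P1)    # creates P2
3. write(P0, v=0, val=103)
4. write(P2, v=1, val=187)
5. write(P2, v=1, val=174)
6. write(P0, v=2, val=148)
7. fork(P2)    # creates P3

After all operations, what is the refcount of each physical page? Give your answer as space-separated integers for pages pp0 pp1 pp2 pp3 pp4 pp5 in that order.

Answer: 3 2 3 1 2 1

Derivation:
Op 1: fork(P0) -> P1. 3 ppages; refcounts: pp0:2 pp1:2 pp2:2
Op 2: fork(P1) -> P2. 3 ppages; refcounts: pp0:3 pp1:3 pp2:3
Op 3: write(P0, v0, 103). refcount(pp0)=3>1 -> COPY to pp3. 4 ppages; refcounts: pp0:2 pp1:3 pp2:3 pp3:1
Op 4: write(P2, v1, 187). refcount(pp1)=3>1 -> COPY to pp4. 5 ppages; refcounts: pp0:2 pp1:2 pp2:3 pp3:1 pp4:1
Op 5: write(P2, v1, 174). refcount(pp4)=1 -> write in place. 5 ppages; refcounts: pp0:2 pp1:2 pp2:3 pp3:1 pp4:1
Op 6: write(P0, v2, 148). refcount(pp2)=3>1 -> COPY to pp5. 6 ppages; refcounts: pp0:2 pp1:2 pp2:2 pp3:1 pp4:1 pp5:1
Op 7: fork(P2) -> P3. 6 ppages; refcounts: pp0:3 pp1:2 pp2:3 pp3:1 pp4:2 pp5:1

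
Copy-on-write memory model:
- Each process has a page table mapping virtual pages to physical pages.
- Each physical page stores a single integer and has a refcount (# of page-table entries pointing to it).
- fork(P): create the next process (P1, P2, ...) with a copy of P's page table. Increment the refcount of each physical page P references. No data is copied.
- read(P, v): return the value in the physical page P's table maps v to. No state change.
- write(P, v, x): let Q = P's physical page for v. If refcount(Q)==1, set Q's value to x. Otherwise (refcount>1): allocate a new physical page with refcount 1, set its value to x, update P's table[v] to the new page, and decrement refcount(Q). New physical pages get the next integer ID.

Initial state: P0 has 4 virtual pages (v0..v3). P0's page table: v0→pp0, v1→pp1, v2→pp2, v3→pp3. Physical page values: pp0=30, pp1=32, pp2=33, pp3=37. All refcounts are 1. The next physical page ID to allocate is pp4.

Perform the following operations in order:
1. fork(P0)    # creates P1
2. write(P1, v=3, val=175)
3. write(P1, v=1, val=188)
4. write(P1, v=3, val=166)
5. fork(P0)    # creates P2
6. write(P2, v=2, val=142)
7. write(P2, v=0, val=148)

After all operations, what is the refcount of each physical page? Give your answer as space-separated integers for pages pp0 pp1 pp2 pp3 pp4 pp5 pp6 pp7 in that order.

Op 1: fork(P0) -> P1. 4 ppages; refcounts: pp0:2 pp1:2 pp2:2 pp3:2
Op 2: write(P1, v3, 175). refcount(pp3)=2>1 -> COPY to pp4. 5 ppages; refcounts: pp0:2 pp1:2 pp2:2 pp3:1 pp4:1
Op 3: write(P1, v1, 188). refcount(pp1)=2>1 -> COPY to pp5. 6 ppages; refcounts: pp0:2 pp1:1 pp2:2 pp3:1 pp4:1 pp5:1
Op 4: write(P1, v3, 166). refcount(pp4)=1 -> write in place. 6 ppages; refcounts: pp0:2 pp1:1 pp2:2 pp3:1 pp4:1 pp5:1
Op 5: fork(P0) -> P2. 6 ppages; refcounts: pp0:3 pp1:2 pp2:3 pp3:2 pp4:1 pp5:1
Op 6: write(P2, v2, 142). refcount(pp2)=3>1 -> COPY to pp6. 7 ppages; refcounts: pp0:3 pp1:2 pp2:2 pp3:2 pp4:1 pp5:1 pp6:1
Op 7: write(P2, v0, 148). refcount(pp0)=3>1 -> COPY to pp7. 8 ppages; refcounts: pp0:2 pp1:2 pp2:2 pp3:2 pp4:1 pp5:1 pp6:1 pp7:1

Answer: 2 2 2 2 1 1 1 1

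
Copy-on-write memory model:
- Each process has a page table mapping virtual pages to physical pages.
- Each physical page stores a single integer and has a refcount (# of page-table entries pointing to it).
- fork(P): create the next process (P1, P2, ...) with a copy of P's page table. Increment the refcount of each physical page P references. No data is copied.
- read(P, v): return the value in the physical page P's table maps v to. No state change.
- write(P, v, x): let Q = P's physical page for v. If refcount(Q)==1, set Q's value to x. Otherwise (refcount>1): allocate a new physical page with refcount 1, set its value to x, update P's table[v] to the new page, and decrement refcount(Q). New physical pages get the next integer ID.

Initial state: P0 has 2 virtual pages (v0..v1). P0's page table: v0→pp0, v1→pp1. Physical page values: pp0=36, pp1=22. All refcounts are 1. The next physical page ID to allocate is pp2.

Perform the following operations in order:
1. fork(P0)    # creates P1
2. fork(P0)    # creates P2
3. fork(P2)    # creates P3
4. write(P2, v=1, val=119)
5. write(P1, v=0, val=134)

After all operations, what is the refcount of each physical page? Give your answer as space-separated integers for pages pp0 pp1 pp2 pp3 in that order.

Answer: 3 3 1 1

Derivation:
Op 1: fork(P0) -> P1. 2 ppages; refcounts: pp0:2 pp1:2
Op 2: fork(P0) -> P2. 2 ppages; refcounts: pp0:3 pp1:3
Op 3: fork(P2) -> P3. 2 ppages; refcounts: pp0:4 pp1:4
Op 4: write(P2, v1, 119). refcount(pp1)=4>1 -> COPY to pp2. 3 ppages; refcounts: pp0:4 pp1:3 pp2:1
Op 5: write(P1, v0, 134). refcount(pp0)=4>1 -> COPY to pp3. 4 ppages; refcounts: pp0:3 pp1:3 pp2:1 pp3:1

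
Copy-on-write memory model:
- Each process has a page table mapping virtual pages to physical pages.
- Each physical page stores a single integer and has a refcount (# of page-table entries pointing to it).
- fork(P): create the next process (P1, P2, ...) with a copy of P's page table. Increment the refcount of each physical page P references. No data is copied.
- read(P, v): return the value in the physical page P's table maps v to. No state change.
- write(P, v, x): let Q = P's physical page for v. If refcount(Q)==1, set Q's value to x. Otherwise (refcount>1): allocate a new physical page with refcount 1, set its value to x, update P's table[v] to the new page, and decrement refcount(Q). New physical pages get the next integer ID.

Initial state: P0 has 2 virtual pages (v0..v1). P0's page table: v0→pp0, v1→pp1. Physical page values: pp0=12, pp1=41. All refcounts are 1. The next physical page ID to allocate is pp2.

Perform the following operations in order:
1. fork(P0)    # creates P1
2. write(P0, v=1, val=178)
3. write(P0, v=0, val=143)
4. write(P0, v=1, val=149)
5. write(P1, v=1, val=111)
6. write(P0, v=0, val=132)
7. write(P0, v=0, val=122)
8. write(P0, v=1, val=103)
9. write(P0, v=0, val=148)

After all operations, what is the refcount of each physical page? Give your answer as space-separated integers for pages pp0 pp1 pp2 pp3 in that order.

Op 1: fork(P0) -> P1. 2 ppages; refcounts: pp0:2 pp1:2
Op 2: write(P0, v1, 178). refcount(pp1)=2>1 -> COPY to pp2. 3 ppages; refcounts: pp0:2 pp1:1 pp2:1
Op 3: write(P0, v0, 143). refcount(pp0)=2>1 -> COPY to pp3. 4 ppages; refcounts: pp0:1 pp1:1 pp2:1 pp3:1
Op 4: write(P0, v1, 149). refcount(pp2)=1 -> write in place. 4 ppages; refcounts: pp0:1 pp1:1 pp2:1 pp3:1
Op 5: write(P1, v1, 111). refcount(pp1)=1 -> write in place. 4 ppages; refcounts: pp0:1 pp1:1 pp2:1 pp3:1
Op 6: write(P0, v0, 132). refcount(pp3)=1 -> write in place. 4 ppages; refcounts: pp0:1 pp1:1 pp2:1 pp3:1
Op 7: write(P0, v0, 122). refcount(pp3)=1 -> write in place. 4 ppages; refcounts: pp0:1 pp1:1 pp2:1 pp3:1
Op 8: write(P0, v1, 103). refcount(pp2)=1 -> write in place. 4 ppages; refcounts: pp0:1 pp1:1 pp2:1 pp3:1
Op 9: write(P0, v0, 148). refcount(pp3)=1 -> write in place. 4 ppages; refcounts: pp0:1 pp1:1 pp2:1 pp3:1

Answer: 1 1 1 1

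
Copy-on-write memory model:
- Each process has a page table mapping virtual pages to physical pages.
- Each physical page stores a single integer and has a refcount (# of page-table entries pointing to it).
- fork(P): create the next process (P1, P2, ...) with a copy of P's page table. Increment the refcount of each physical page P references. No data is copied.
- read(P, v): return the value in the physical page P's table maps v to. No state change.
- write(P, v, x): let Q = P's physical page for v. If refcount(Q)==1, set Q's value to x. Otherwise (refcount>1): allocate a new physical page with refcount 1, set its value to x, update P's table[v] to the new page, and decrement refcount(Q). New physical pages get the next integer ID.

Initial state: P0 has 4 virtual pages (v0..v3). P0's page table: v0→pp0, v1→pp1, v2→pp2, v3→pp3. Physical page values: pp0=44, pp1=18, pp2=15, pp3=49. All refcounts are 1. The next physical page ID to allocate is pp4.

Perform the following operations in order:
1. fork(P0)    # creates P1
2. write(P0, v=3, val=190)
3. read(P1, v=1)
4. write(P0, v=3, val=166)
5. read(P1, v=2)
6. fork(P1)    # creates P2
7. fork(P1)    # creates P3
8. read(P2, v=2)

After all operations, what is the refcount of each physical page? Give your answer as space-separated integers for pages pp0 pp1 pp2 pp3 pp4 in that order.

Answer: 4 4 4 3 1

Derivation:
Op 1: fork(P0) -> P1. 4 ppages; refcounts: pp0:2 pp1:2 pp2:2 pp3:2
Op 2: write(P0, v3, 190). refcount(pp3)=2>1 -> COPY to pp4. 5 ppages; refcounts: pp0:2 pp1:2 pp2:2 pp3:1 pp4:1
Op 3: read(P1, v1) -> 18. No state change.
Op 4: write(P0, v3, 166). refcount(pp4)=1 -> write in place. 5 ppages; refcounts: pp0:2 pp1:2 pp2:2 pp3:1 pp4:1
Op 5: read(P1, v2) -> 15. No state change.
Op 6: fork(P1) -> P2. 5 ppages; refcounts: pp0:3 pp1:3 pp2:3 pp3:2 pp4:1
Op 7: fork(P1) -> P3. 5 ppages; refcounts: pp0:4 pp1:4 pp2:4 pp3:3 pp4:1
Op 8: read(P2, v2) -> 15. No state change.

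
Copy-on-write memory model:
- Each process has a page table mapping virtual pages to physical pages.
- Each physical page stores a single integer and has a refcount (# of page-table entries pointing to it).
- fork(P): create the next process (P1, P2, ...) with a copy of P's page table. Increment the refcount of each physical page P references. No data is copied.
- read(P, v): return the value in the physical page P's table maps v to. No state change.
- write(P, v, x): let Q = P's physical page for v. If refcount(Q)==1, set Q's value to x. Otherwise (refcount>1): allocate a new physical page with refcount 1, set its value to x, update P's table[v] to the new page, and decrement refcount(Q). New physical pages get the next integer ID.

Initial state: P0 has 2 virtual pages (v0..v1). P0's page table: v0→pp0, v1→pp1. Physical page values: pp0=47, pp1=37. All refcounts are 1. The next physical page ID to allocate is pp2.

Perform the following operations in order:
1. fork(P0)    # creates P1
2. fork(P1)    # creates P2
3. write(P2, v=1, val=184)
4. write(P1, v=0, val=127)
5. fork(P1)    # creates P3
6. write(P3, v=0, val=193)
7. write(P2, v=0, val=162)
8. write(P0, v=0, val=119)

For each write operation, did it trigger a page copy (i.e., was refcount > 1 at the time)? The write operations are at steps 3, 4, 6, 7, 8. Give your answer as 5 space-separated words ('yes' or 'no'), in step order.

Op 1: fork(P0) -> P1. 2 ppages; refcounts: pp0:2 pp1:2
Op 2: fork(P1) -> P2. 2 ppages; refcounts: pp0:3 pp1:3
Op 3: write(P2, v1, 184). refcount(pp1)=3>1 -> COPY to pp2. 3 ppages; refcounts: pp0:3 pp1:2 pp2:1
Op 4: write(P1, v0, 127). refcount(pp0)=3>1 -> COPY to pp3. 4 ppages; refcounts: pp0:2 pp1:2 pp2:1 pp3:1
Op 5: fork(P1) -> P3. 4 ppages; refcounts: pp0:2 pp1:3 pp2:1 pp3:2
Op 6: write(P3, v0, 193). refcount(pp3)=2>1 -> COPY to pp4. 5 ppages; refcounts: pp0:2 pp1:3 pp2:1 pp3:1 pp4:1
Op 7: write(P2, v0, 162). refcount(pp0)=2>1 -> COPY to pp5. 6 ppages; refcounts: pp0:1 pp1:3 pp2:1 pp3:1 pp4:1 pp5:1
Op 8: write(P0, v0, 119). refcount(pp0)=1 -> write in place. 6 ppages; refcounts: pp0:1 pp1:3 pp2:1 pp3:1 pp4:1 pp5:1

yes yes yes yes no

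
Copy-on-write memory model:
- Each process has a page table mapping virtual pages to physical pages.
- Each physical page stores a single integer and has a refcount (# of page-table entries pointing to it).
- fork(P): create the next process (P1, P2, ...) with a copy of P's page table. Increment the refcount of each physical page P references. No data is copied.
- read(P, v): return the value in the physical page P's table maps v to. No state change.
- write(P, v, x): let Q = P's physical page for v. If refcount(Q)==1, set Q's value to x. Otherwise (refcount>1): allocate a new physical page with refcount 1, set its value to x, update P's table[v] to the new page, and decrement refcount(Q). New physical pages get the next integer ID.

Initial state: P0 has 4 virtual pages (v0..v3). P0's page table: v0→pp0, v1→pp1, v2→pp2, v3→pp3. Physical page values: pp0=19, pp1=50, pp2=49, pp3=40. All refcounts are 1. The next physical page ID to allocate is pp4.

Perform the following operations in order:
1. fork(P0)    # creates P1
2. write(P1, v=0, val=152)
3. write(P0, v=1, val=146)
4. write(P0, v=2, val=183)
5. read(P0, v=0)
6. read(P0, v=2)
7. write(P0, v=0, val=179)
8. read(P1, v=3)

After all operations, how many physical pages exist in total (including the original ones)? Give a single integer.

Op 1: fork(P0) -> P1. 4 ppages; refcounts: pp0:2 pp1:2 pp2:2 pp3:2
Op 2: write(P1, v0, 152). refcount(pp0)=2>1 -> COPY to pp4. 5 ppages; refcounts: pp0:1 pp1:2 pp2:2 pp3:2 pp4:1
Op 3: write(P0, v1, 146). refcount(pp1)=2>1 -> COPY to pp5. 6 ppages; refcounts: pp0:1 pp1:1 pp2:2 pp3:2 pp4:1 pp5:1
Op 4: write(P0, v2, 183). refcount(pp2)=2>1 -> COPY to pp6. 7 ppages; refcounts: pp0:1 pp1:1 pp2:1 pp3:2 pp4:1 pp5:1 pp6:1
Op 5: read(P0, v0) -> 19. No state change.
Op 6: read(P0, v2) -> 183. No state change.
Op 7: write(P0, v0, 179). refcount(pp0)=1 -> write in place. 7 ppages; refcounts: pp0:1 pp1:1 pp2:1 pp3:2 pp4:1 pp5:1 pp6:1
Op 8: read(P1, v3) -> 40. No state change.

Answer: 7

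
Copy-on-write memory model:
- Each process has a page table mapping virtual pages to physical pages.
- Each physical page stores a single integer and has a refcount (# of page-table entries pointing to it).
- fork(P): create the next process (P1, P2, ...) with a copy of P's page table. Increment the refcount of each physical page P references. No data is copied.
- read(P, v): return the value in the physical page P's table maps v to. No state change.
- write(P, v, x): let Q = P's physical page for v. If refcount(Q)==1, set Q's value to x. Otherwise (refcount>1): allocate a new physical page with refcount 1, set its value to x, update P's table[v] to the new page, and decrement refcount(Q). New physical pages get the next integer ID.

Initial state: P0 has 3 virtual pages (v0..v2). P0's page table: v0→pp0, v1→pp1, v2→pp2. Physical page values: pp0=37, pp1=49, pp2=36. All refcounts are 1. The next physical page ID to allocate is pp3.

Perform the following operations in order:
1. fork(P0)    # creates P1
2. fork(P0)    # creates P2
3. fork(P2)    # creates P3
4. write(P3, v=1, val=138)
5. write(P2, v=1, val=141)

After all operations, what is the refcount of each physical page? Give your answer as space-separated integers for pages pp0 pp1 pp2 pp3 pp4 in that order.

Op 1: fork(P0) -> P1. 3 ppages; refcounts: pp0:2 pp1:2 pp2:2
Op 2: fork(P0) -> P2. 3 ppages; refcounts: pp0:3 pp1:3 pp2:3
Op 3: fork(P2) -> P3. 3 ppages; refcounts: pp0:4 pp1:4 pp2:4
Op 4: write(P3, v1, 138). refcount(pp1)=4>1 -> COPY to pp3. 4 ppages; refcounts: pp0:4 pp1:3 pp2:4 pp3:1
Op 5: write(P2, v1, 141). refcount(pp1)=3>1 -> COPY to pp4. 5 ppages; refcounts: pp0:4 pp1:2 pp2:4 pp3:1 pp4:1

Answer: 4 2 4 1 1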